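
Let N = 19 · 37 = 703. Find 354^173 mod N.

Mod 19: 354 ≡ 12; by Fermat, exponent reduces to 173 mod 18 = 11; 12^11 ≡ 8 (mod 19).
Mod 37: 354 ≡ 21; by Fermat, exponent reduces to 173 mod 36 = 29; 21^29 ≡ 3 (mod 37).
Combine by CRT: x ≡ 8 (mod 19), x ≡ 3 (mod 37) ⇒ x ≡ 521 (mod 703).

521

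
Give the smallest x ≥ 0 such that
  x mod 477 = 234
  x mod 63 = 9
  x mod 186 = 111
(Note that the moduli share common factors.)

gcd(477, 63) = 9 and 9 | (9 − 234), so the pair is consistent; merging gives x ≡ 3096 (mod 3339), where 3339 = lcm(477, 63).
gcd(3339, 186) = 3 and 3 | (111 − 3096), so the pair is consistent; merging gives x ≡ 6435 (mod 207018), where 207018 = lcm(3339, 186).
The solution is unique modulo lcm(477, 63, 186) = 207018.

6435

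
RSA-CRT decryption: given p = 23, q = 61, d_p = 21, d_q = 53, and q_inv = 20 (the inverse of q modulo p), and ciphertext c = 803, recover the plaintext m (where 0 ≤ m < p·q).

m₁ = c^(d_p) mod p: c ≡ 21 (mod 23), and 21^21 mod 23 = 11.
m₂ = c^(d_q) mod q: c ≡ 10 (mod 61), and 10^53 mod 61 = 54.
h = q_inv·(m₁ − m₂) mod p = 20·(11 − 54) mod 23 = 14.
m = m₂ + h·q = 54 + 14·61 = 908.

908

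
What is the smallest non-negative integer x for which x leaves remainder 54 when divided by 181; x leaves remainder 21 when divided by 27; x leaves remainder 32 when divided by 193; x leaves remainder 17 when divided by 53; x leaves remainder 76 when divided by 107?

From x ≡ 54 (mod 181) write x = 54 + 181t. Substituting into x ≡ 21 (mod 27) gives 181t ≡ 21 (mod 27), and since 19⁻¹ ≡ 10 (mod 27), t ≡ 21. Hence x ≡ 54 + 181·21 = 3855 (mod 4887).
From x ≡ 3855 (mod 4887) write x = 3855 + 4887t. Substituting into x ≡ 32 (mod 193) gives 4887t ≡ 37 (mod 193), and since 62⁻¹ ≡ 165 (mod 193), t ≡ 122. Hence x ≡ 3855 + 4887·122 = 600069 (mod 943191).
From x ≡ 600069 (mod 943191) write x = 600069 + 943191t. Substituting into x ≡ 17 (mod 53) gives 943191t ≡ 14 (mod 53), and since 3⁻¹ ≡ 18 (mod 53), t ≡ 40. Hence x ≡ 600069 + 943191·40 = 38327709 (mod 49989123).
From x ≡ 38327709 (mod 49989123) write x = 38327709 + 49989123t. Substituting into x ≡ 76 (mod 107) gives 49989123t ≡ 88 (mod 107), and since 7⁻¹ ≡ 46 (mod 107), t ≡ 89. Hence x ≡ 38327709 + 49989123·89 = 4487359656 (mod 5348836161).

4487359656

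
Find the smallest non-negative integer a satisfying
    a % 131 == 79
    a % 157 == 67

From a ≡ 79 (mod 131) write a = 79 + 131t. Substituting into a ≡ 67 (mod 157) gives 131t ≡ 145 (mod 157), and since 131⁻¹ ≡ 6 (mod 157), t ≡ 85. Hence a ≡ 79 + 131·85 = 11214 (mod 20567).

11214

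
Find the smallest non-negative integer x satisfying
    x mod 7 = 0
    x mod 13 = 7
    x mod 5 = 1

Combine the congruences pairwise.
From x ≡ 0 (mod 7) write x = 0 + 7t. Substituting into x ≡ 7 (mod 13) gives 7t ≡ 7 (mod 13), and since 7⁻¹ ≡ 2 (mod 13), t ≡ 1. Hence x ≡ 0 + 7·1 = 7 (mod 91).
From x ≡ 7 (mod 91) write x = 7 + 91t. Substituting into x ≡ 1 (mod 5) gives 91t ≡ 4 (mod 5), and since 1⁻¹ ≡ 1 (mod 5), t ≡ 4. Hence x ≡ 7 + 91·4 = 371 (mod 455).

371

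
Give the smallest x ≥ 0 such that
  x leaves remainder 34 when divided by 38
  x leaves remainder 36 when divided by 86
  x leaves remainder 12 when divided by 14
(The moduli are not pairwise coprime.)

gcd(38, 86) = 2 and 2 | (36 − 34), so the pair is consistent; merging gives x ≡ 1326 (mod 1634), where 1634 = lcm(38, 86).
gcd(1634, 14) = 2 and 2 | (12 − 1326), so the pair is consistent; merging gives x ≡ 6228 (mod 11438), where 11438 = lcm(1634, 14).
The solution is unique modulo lcm(38, 86, 14) = 11438.

6228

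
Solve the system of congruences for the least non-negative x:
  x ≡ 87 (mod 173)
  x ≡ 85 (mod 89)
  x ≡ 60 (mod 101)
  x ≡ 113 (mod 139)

100502534

From x ≡ 87 (mod 173) write x = 87 + 173t. Substituting into x ≡ 85 (mod 89) gives 173t ≡ 87 (mod 89), and since 84⁻¹ ≡ 71 (mod 89), t ≡ 36. Hence x ≡ 87 + 173·36 = 6315 (mod 15397).
From x ≡ 6315 (mod 15397) write x = 6315 + 15397t. Substituting into x ≡ 60 (mod 101) gives 15397t ≡ 7 (mod 101), and since 45⁻¹ ≡ 9 (mod 101), t ≡ 63. Hence x ≡ 6315 + 15397·63 = 976326 (mod 1555097).
From x ≡ 976326 (mod 1555097) write x = 976326 + 1555097t. Substituting into x ≡ 113 (mod 139) gives 1555097t ≡ 123 (mod 139), and since 104⁻¹ ≡ 135 (mod 139), t ≡ 64. Hence x ≡ 976326 + 1555097·64 = 100502534 (mod 216158483).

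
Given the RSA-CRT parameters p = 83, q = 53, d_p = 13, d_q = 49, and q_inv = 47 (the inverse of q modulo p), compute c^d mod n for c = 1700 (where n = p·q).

2997

m₁ = c^(d_p) mod p: c ≡ 40 (mod 83), and 40^13 mod 83 = 9.
m₂ = c^(d_q) mod q: c ≡ 4 (mod 53), and 4^49 mod 53 = 29.
h = q_inv·(m₁ − m₂) mod p = 47·(9 − 29) mod 83 = 56.
m = m₂ + h·q = 29 + 56·53 = 2997.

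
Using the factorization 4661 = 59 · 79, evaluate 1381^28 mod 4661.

1207

Mod 59: 1381 ≡ 24; 24^28 ≡ 27 (mod 59).
Mod 79: 1381 ≡ 38; 38^28 ≡ 22 (mod 79).
Combine by CRT: x ≡ 27 (mod 59), x ≡ 22 (mod 79) ⇒ x ≡ 1207 (mod 4661).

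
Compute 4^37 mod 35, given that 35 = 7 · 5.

Mod 7: 4 ≡ 4; by Fermat, exponent reduces to 37 mod 6 = 1; 4^1 ≡ 4 (mod 7).
Mod 5: 4 ≡ 4; by Fermat, exponent reduces to 37 mod 4 = 1; 4^1 ≡ 4 (mod 5).
Combine by CRT: x ≡ 4 (mod 7), x ≡ 4 (mod 5) ⇒ x ≡ 4 (mod 35).

4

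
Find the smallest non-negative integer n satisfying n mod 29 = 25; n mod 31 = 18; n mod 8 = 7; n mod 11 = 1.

41031

From n ≡ 25 (mod 29) write n = 25 + 29t. Substituting into n ≡ 18 (mod 31) gives 29t ≡ 24 (mod 31), and since 29⁻¹ ≡ 15 (mod 31), t ≡ 19. Hence n ≡ 25 + 29·19 = 576 (mod 899).
From n ≡ 576 (mod 899) write n = 576 + 899t. Substituting into n ≡ 7 (mod 8) gives 899t ≡ 7 (mod 8), and since 3⁻¹ ≡ 3 (mod 8), t ≡ 5. Hence n ≡ 576 + 899·5 = 5071 (mod 7192).
From n ≡ 5071 (mod 7192) write n = 5071 + 7192t. Substituting into n ≡ 1 (mod 11) gives 7192t ≡ 1 (mod 11), and since 9⁻¹ ≡ 5 (mod 11), t ≡ 5. Hence n ≡ 5071 + 7192·5 = 41031 (mod 79112).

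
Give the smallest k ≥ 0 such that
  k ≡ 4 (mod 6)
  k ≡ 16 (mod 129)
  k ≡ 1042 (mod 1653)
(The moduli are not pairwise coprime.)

53938

Combine the congruences pairwise.
gcd(6, 129) = 3 and 3 | (16 − 4), so the pair is consistent; merging gives k ≡ 16 (mod 258), where 258 = lcm(6, 129).
gcd(258, 1653) = 3 and 3 | (1042 − 16), so the pair is consistent; merging gives k ≡ 53938 (mod 142158), where 142158 = lcm(258, 1653).
The solution is unique modulo lcm(6, 129, 1653) = 142158.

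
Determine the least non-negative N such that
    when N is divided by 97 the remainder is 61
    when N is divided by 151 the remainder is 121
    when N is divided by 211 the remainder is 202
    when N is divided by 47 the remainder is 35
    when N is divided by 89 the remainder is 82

Combine the congruences pairwise.
From N ≡ 61 (mod 97) write N = 61 + 97t. Substituting into N ≡ 121 (mod 151) gives 97t ≡ 60 (mod 151), and since 97⁻¹ ≡ 137 (mod 151), t ≡ 66. Hence N ≡ 61 + 97·66 = 6463 (mod 14647).
From N ≡ 6463 (mod 14647) write N = 6463 + 14647t. Substituting into N ≡ 202 (mod 211) gives 14647t ≡ 69 (mod 211), and since 88⁻¹ ≡ 12 (mod 211), t ≡ 195. Hence N ≡ 6463 + 14647·195 = 2862628 (mod 3090517).
From N ≡ 2862628 (mod 3090517) write N = 2862628 + 3090517t. Substituting into N ≡ 35 (mod 47) gives 3090517t ≡ 36 (mod 47), and since 32⁻¹ ≡ 25 (mod 47), t ≡ 7. Hence N ≡ 2862628 + 3090517·7 = 24496247 (mod 145254299).
From N ≡ 24496247 (mod 145254299) write N = 24496247 + 145254299t. Substituting into N ≡ 82 (mod 89) gives 145254299t ≡ 17 (mod 89), and since 69⁻¹ ≡ 40 (mod 89), t ≡ 57. Hence N ≡ 24496247 + 145254299·57 = 8303991290 (mod 12927632611).

8303991290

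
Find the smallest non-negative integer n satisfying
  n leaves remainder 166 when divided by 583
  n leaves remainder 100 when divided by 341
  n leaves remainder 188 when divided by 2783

Combine the congruences pairwise.
gcd(583, 341) = 11 and 11 | (100 − 166), so the pair is consistent; merging gives n ≡ 6579 (mod 18073), where 18073 = lcm(583, 341).
gcd(18073, 2783) = 11 and 11 | (188 − 6579), so the pair is consistent; merging gives n ≡ 910229 (mod 4572469), where 4572469 = lcm(18073, 2783).
The solution is unique modulo lcm(583, 341, 2783) = 4572469.

910229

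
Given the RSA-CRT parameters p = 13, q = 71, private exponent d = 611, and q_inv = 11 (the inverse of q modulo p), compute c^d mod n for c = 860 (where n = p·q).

98

d_p = d mod (p−1) = 611 mod 12 = 11; d_q = d mod (q−1) = 51.
m₁ = c^(d_p) mod p: c ≡ 2 (mod 13), and 2^11 mod 13 = 7.
m₂ = c^(d_q) mod q: c ≡ 8 (mod 71), and 8^51 mod 71 = 27.
h = q_inv·(m₁ − m₂) mod p = 11·(7 − 27) mod 13 = 1.
m = m₂ + h·q = 27 + 1·71 = 98.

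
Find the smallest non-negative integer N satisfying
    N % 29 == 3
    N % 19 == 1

Combine the congruences pairwise.
From N ≡ 3 (mod 29) write N = 3 + 29t. Substituting into N ≡ 1 (mod 19) gives 29t ≡ 17 (mod 19), and since 10⁻¹ ≡ 2 (mod 19), t ≡ 15. Hence N ≡ 3 + 29·15 = 438 (mod 551).

438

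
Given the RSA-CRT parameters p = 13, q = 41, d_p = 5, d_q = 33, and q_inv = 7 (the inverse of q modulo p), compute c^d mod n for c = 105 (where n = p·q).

482

m₁ = c^(d_p) mod p: c ≡ 1 (mod 13), and 1^5 mod 13 = 1.
m₂ = c^(d_q) mod q: c ≡ 23 (mod 41), and 23^33 mod 41 = 31.
h = q_inv·(m₁ − m₂) mod p = 7·(1 − 31) mod 13 = 11.
m = m₂ + h·q = 31 + 11·41 = 482.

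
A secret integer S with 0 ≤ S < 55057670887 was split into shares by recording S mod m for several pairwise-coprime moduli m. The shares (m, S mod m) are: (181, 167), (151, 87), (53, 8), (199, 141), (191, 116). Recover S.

53132547814

The moduli are pairwise coprime; N = 181·151·53·199·191 = 55057670887.
N/181 = 304186027; 304186027 ≡ 142 (mod 181); 142·116 ≡ 1, so inverse 116.
N/151 = 364620337; 364620337 ≡ 33 (mod 151); 33·119 ≡ 1, so inverse 119.
N/53 = 1038823979; 1038823979 ≡ 23 (mod 53); 23·30 ≡ 1, so inverse 30.
N/199 = 276671713; 276671713 ≡ 23 (mod 199); 23·26 ≡ 1, so inverse 26.
N/191 = 288260057; 288260057 ≡ 183 (mod 191); 183·167 ≡ 1, so inverse 167.
S ≡ 167·304186027·116 + 87·364620337·119 + 8·1038823979·30 + 141·276671713·26 + 116·288260057·167 = 16515376143027.
16515376143027 mod 55057670887 = 53132547814.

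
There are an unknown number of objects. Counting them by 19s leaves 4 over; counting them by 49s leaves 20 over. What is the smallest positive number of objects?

118

Combine the congruences pairwise.
From N ≡ 4 (mod 19) write N = 4 + 19t. Substituting into N ≡ 20 (mod 49) gives 19t ≡ 16 (mod 49), and since 19⁻¹ ≡ 31 (mod 49), t ≡ 6. Hence N ≡ 4 + 19·6 = 118 (mod 931).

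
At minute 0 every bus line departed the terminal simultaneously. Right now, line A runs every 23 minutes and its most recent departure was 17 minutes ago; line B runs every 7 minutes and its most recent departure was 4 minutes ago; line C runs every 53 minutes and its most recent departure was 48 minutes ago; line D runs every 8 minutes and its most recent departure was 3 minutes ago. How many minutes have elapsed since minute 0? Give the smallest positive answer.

16531

The moduli are pairwise coprime; N = 23·7·53·8 = 68264.
N/23 = 2968; 2968 ≡ 1 (mod 23), inverse 1.
N/7 = 9752; 9752 ≡ 1 (mod 7), inverse 1.
N/53 = 1288; 1288 ≡ 16 (mod 53); 16·10 ≡ 1, so inverse 10.
N/8 = 8533; 8533 ≡ 5 (mod 8); 5·5 ≡ 1, so inverse 5.
t ≡ 17·2968·1 + 4·9752·1 + 48·1288·10 + 3·8533·5 = 835699.
835699 mod 68264 = 16531.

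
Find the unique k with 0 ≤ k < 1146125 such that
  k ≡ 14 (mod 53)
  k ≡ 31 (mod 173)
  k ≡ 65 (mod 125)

The moduli are pairwise coprime; N = 53·173·125 = 1146125.
N/53 = 21625; 21625 ≡ 1 (mod 53), inverse 1.
N/173 = 6625; 6625 ≡ 51 (mod 173); 51·95 ≡ 1, so inverse 95.
N/125 = 9169; 9169 ≡ 44 (mod 125); 44·54 ≡ 1, so inverse 54.
k ≡ 14·21625·1 + 31·6625·95 + 65·9169·54 = 51996565.
51996565 mod 1146125 = 420940.

420940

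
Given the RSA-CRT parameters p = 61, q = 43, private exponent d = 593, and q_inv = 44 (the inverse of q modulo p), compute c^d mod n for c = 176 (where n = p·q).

d_p = d mod (p−1) = 593 mod 60 = 53; d_q = d mod (q−1) = 5.
m₁ = c^(d_p) mod p: c ≡ 54 (mod 61), and 54^53 mod 61 = 17.
m₂ = c^(d_q) mod q: c ≡ 4 (mod 43), and 4^5 mod 43 = 35.
h = q_inv·(m₁ − m₂) mod p = 44·(17 − 35) mod 61 = 1.
m = m₂ + h·q = 35 + 1·43 = 78.

78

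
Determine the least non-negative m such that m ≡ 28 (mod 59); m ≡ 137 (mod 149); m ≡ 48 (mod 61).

The moduli are pairwise coprime; N = 59·149·61 = 536251.
N/59 = 9089; 9089 ≡ 3 (mod 59); 3·20 ≡ 1, so inverse 20.
N/149 = 3599; 3599 ≡ 23 (mod 149); 23·13 ≡ 1, so inverse 13.
N/61 = 8791; 8791 ≡ 7 (mod 61); 7·35 ≡ 1, so inverse 35.
m ≡ 28·9089·20 + 137·3599·13 + 48·8791·35 = 26268539.
26268539 mod 536251 = 528491.

528491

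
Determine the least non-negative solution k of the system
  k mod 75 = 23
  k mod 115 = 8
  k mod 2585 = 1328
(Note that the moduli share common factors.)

gcd(75, 115) = 5 and 5 | (8 − 23), so the pair is consistent; merging gives k ≡ 698 (mod 1725), where 1725 = lcm(75, 115).
gcd(1725, 2585) = 5 and 5 | (1328 − 698), so the pair is consistent; merging gives k ≡ 652748 (mod 891825), where 891825 = lcm(1725, 2585).
The solution is unique modulo lcm(75, 115, 2585) = 891825.

652748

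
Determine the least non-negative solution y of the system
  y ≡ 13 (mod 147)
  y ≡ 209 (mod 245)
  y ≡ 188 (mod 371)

gcd(147, 245) = 49 and 49 | (209 − 13), so the pair is consistent; merging gives y ≡ 454 (mod 735), where 735 = lcm(147, 245).
gcd(735, 371) = 7 and 7 | (188 − 454), so the pair is consistent; merging gives y ≡ 28384 (mod 38955), where 38955 = lcm(735, 371).
The solution is unique modulo lcm(147, 245, 371) = 38955.

28384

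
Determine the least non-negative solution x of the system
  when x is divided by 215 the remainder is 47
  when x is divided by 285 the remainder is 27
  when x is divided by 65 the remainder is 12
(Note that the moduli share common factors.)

119157

gcd(215, 285) = 5 and 5 | (27 − 47), so the pair is consistent; merging gives x ≡ 8862 (mod 12255), where 12255 = lcm(215, 285).
gcd(12255, 65) = 5 and 5 | (12 − 8862), so the pair is consistent; merging gives x ≡ 119157 (mod 159315), where 159315 = lcm(12255, 65).
The solution is unique modulo lcm(215, 285, 65) = 159315.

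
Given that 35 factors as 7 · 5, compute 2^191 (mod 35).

18

Mod 7: 2 ≡ 2; by Fermat, exponent reduces to 191 mod 6 = 5; 2^5 ≡ 4 (mod 7).
Mod 5: 2 ≡ 2; by Fermat, exponent reduces to 191 mod 4 = 3; 2^3 ≡ 3 (mod 5).
Combine by CRT: x ≡ 4 (mod 7), x ≡ 3 (mod 5) ⇒ x ≡ 18 (mod 35).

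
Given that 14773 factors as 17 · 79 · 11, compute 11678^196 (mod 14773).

8518

Mod 17: 11678 ≡ 16; by Fermat, exponent reduces to 196 mod 16 = 4; 16^4 ≡ 1 (mod 17).
Mod 79: 11678 ≡ 65; by Fermat, exponent reduces to 196 mod 78 = 40; 65^40 ≡ 65 (mod 79).
Mod 11: 11678 ≡ 7; by Fermat, exponent reduces to 196 mod 10 = 6; 7^6 ≡ 4 (mod 11).
Combine by CRT: x ≡ 1 (mod 17), x ≡ 65 (mod 79), x ≡ 4 (mod 11) ⇒ x ≡ 8518 (mod 14773).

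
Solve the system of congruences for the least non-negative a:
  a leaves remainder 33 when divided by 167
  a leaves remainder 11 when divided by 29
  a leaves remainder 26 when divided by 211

944251

The moduli are pairwise coprime; N = 167·29·211 = 1021873.
N/167 = 6119; 6119 ≡ 107 (mod 167); 107·64 ≡ 1, so inverse 64.
N/29 = 35237; 35237 ≡ 2 (mod 29); 2·15 ≡ 1, so inverse 15.
N/211 = 4843; 4843 ≡ 201 (mod 211); 201·21 ≡ 1, so inverse 21.
a ≡ 33·6119·64 + 11·35237·15 + 26·4843·21 = 21381711.
21381711 mod 1021873 = 944251.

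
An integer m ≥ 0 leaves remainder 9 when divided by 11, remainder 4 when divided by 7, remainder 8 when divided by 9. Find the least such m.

53

From m ≡ 9 (mod 11) write m = 9 + 11t. Substituting into m ≡ 4 (mod 7) gives 11t ≡ 2 (mod 7), and since 4⁻¹ ≡ 2 (mod 7), t ≡ 4. Hence m ≡ 9 + 11·4 = 53 (mod 77).
From m ≡ 53 (mod 77) write m = 53 + 77t. Substituting into m ≡ 8 (mod 9) gives 77t ≡ 0 (mod 9), and since 5⁻¹ ≡ 2 (mod 9), t ≡ 0. Hence m ≡ 53 + 77·0 = 53 (mod 693).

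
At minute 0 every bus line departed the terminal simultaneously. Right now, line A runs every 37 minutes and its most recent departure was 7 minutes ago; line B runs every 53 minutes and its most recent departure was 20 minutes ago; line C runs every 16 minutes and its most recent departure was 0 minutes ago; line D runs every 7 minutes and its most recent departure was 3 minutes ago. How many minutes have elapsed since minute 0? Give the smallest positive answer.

The moduli are pairwise coprime; N = 37·53·16·7 = 219632.
N/37 = 5936; 5936 ≡ 16 (mod 37); 16·7 ≡ 1, so inverse 7.
N/53 = 4144; 4144 ≡ 10 (mod 53); 10·16 ≡ 1, so inverse 16.
N/16 = 13727; 13727 ≡ 15 (mod 16); 15·15 ≡ 1, so inverse 15.
N/7 = 31376; 31376 ≡ 2 (mod 7); 2·4 ≡ 1, so inverse 4.
t ≡ 7·5936·7 + 20·4144·16 + 0·13727·15 + 3·31376·4 = 1993456.
1993456 mod 219632 = 16768.

16768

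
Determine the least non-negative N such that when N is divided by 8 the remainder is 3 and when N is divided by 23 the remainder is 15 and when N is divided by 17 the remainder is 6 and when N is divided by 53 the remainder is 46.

From N ≡ 3 (mod 8) write N = 3 + 8t. Substituting into N ≡ 15 (mod 23) gives 8t ≡ 12 (mod 23), and since 8⁻¹ ≡ 3 (mod 23), t ≡ 13. Hence N ≡ 3 + 8·13 = 107 (mod 184).
From N ≡ 107 (mod 184) write N = 107 + 184t. Substituting into N ≡ 6 (mod 17) gives 184t ≡ 1 (mod 17), and since 14⁻¹ ≡ 11 (mod 17), t ≡ 11. Hence N ≡ 107 + 184·11 = 2131 (mod 3128).
From N ≡ 2131 (mod 3128) write N = 2131 + 3128t. Substituting into N ≡ 46 (mod 53) gives 3128t ≡ 35 (mod 53), and since 1⁻¹ ≡ 1 (mod 53), t ≡ 35. Hence N ≡ 2131 + 3128·35 = 111611 (mod 165784).

111611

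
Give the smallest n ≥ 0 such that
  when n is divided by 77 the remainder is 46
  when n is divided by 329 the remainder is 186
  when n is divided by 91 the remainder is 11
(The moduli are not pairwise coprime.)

31770

gcd(77, 329) = 7 and 7 | (186 − 46), so the pair is consistent; merging gives n ≡ 2818 (mod 3619), where 3619 = lcm(77, 329).
gcd(3619, 91) = 7 and 7 | (11 − 2818), so the pair is consistent; merging gives n ≡ 31770 (mod 47047), where 47047 = lcm(3619, 91).
The solution is unique modulo lcm(77, 329, 91) = 47047.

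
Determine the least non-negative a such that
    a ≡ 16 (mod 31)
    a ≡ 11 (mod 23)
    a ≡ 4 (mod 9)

From a ≡ 16 (mod 31) write a = 16 + 31t. Substituting into a ≡ 11 (mod 23) gives 31t ≡ 18 (mod 23), and since 8⁻¹ ≡ 3 (mod 23), t ≡ 8. Hence a ≡ 16 + 31·8 = 264 (mod 713).
From a ≡ 264 (mod 713) write a = 264 + 713t. Substituting into a ≡ 4 (mod 9) gives 713t ≡ 1 (mod 9), and since 2⁻¹ ≡ 5 (mod 9), t ≡ 5. Hence a ≡ 264 + 713·5 = 3829 (mod 6417).

3829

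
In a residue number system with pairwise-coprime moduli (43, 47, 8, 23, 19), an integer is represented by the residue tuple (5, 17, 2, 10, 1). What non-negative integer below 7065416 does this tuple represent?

5735474

Combine the congruences pairwise.
From x ≡ 5 (mod 43) write x = 5 + 43t. Substituting into x ≡ 17 (mod 47) gives 43t ≡ 12 (mod 47), and since 43⁻¹ ≡ 35 (mod 47), t ≡ 44. Hence x ≡ 5 + 43·44 = 1897 (mod 2021).
From x ≡ 1897 (mod 2021) write x = 1897 + 2021t. Substituting into x ≡ 2 (mod 8) gives 2021t ≡ 1 (mod 8), and since 5⁻¹ ≡ 5 (mod 8), t ≡ 5. Hence x ≡ 1897 + 2021·5 = 12002 (mod 16168).
From x ≡ 12002 (mod 16168) write x = 12002 + 16168t. Substituting into x ≡ 10 (mod 23) gives 16168t ≡ 14 (mod 23), and since 22⁻¹ ≡ 22 (mod 23), t ≡ 9. Hence x ≡ 12002 + 16168·9 = 157514 (mod 371864).
From x ≡ 157514 (mod 371864) write x = 157514 + 371864t. Substituting into x ≡ 1 (mod 19) gives 371864t ≡ 16 (mod 19), and since 15⁻¹ ≡ 14 (mod 19), t ≡ 15. Hence x ≡ 157514 + 371864·15 = 5735474 (mod 7065416).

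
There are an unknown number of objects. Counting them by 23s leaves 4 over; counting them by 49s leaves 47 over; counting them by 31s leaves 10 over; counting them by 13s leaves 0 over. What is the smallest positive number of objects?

378768

The moduli are pairwise coprime; M = 23·49·31·13 = 454181.
M/23 = 19747; 19747 ≡ 13 (mod 23); 13·16 ≡ 1, so inverse 16.
M/49 = 9269; 9269 ≡ 8 (mod 49); 8·43 ≡ 1, so inverse 43.
M/31 = 14651; 14651 ≡ 19 (mod 31); 19·18 ≡ 1, so inverse 18.
M/13 = 34937; 34937 ≡ 6 (mod 13); 6·11 ≡ 1, so inverse 11.
N ≡ 4·19747·16 + 47·9269·43 + 10·14651·18 + 0·34937·11 = 22633637.
22633637 mod 454181 = 378768.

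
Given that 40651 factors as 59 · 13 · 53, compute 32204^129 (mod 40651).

5149

Mod 59: 32204 ≡ 49; by Fermat, exponent reduces to 129 mod 58 = 13; 49^13 ≡ 16 (mod 59).
Mod 13: 32204 ≡ 3; by Fermat, exponent reduces to 129 mod 12 = 9; 3^9 ≡ 1 (mod 13).
Mod 53: 32204 ≡ 33; by Fermat, exponent reduces to 129 mod 52 = 25; 33^25 ≡ 8 (mod 53).
Combine by CRT: x ≡ 16 (mod 59), x ≡ 1 (mod 13), x ≡ 8 (mod 53) ⇒ x ≡ 5149 (mod 40651).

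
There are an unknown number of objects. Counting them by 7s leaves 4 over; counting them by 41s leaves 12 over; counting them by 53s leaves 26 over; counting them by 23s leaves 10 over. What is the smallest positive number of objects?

Combine the congruences pairwise.
From N ≡ 4 (mod 7) write N = 4 + 7t. Substituting into N ≡ 12 (mod 41) gives 7t ≡ 8 (mod 41), and since 7⁻¹ ≡ 6 (mod 41), t ≡ 7. Hence N ≡ 4 + 7·7 = 53 (mod 287).
From N ≡ 53 (mod 287) write N = 53 + 287t. Substituting into N ≡ 26 (mod 53) gives 287t ≡ 26 (mod 53), and since 22⁻¹ ≡ 41 (mod 53), t ≡ 6. Hence N ≡ 53 + 287·6 = 1775 (mod 15211).
From N ≡ 1775 (mod 15211) write N = 1775 + 15211t. Substituting into N ≡ 10 (mod 23) gives 15211t ≡ 6 (mod 23), and since 8⁻¹ ≡ 3 (mod 23), t ≡ 18. Hence N ≡ 1775 + 15211·18 = 275573 (mod 349853).

275573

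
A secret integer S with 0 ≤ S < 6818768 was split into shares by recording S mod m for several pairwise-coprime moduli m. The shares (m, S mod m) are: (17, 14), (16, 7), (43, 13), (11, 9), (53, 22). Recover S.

6242839

Combine the congruences pairwise.
From S ≡ 14 (mod 17) write S = 14 + 17t. Substituting into S ≡ 7 (mod 16) gives 17t ≡ 9 (mod 16), and since 1⁻¹ ≡ 1 (mod 16), t ≡ 9. Hence S ≡ 14 + 17·9 = 167 (mod 272).
From S ≡ 167 (mod 272) write S = 167 + 272t. Substituting into S ≡ 13 (mod 43) gives 272t ≡ 18 (mod 43), and since 14⁻¹ ≡ 40 (mod 43), t ≡ 32. Hence S ≡ 167 + 272·32 = 8871 (mod 11696).
From S ≡ 8871 (mod 11696) write S = 8871 + 11696t. Substituting into S ≡ 9 (mod 11) gives 11696t ≡ 4 (mod 11), and since 3⁻¹ ≡ 4 (mod 11), t ≡ 5. Hence S ≡ 8871 + 11696·5 = 67351 (mod 128656).
From S ≡ 67351 (mod 128656) write S = 67351 + 128656t. Substituting into S ≡ 22 (mod 53) gives 128656t ≡ 34 (mod 53), and since 25⁻¹ ≡ 17 (mod 53), t ≡ 48. Hence S ≡ 67351 + 128656·48 = 6242839 (mod 6818768).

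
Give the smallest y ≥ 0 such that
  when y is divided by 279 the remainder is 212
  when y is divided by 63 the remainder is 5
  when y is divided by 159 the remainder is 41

gcd(279, 63) = 9 and 9 | (5 − 212), so the pair is consistent; merging gives y ≡ 1328 (mod 1953), where 1953 = lcm(279, 63).
gcd(1953, 159) = 3 and 3 | (41 − 1328), so the pair is consistent; merging gives y ≡ 69683 (mod 103509), where 103509 = lcm(1953, 159).
The solution is unique modulo lcm(279, 63, 159) = 103509.

69683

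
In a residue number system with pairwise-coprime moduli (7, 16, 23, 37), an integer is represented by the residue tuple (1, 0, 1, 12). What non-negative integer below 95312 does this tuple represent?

Combine the congruences pairwise.
From x ≡ 1 (mod 7) write x = 1 + 7t. Substituting into x ≡ 0 (mod 16) gives 7t ≡ 15 (mod 16), and since 7⁻¹ ≡ 7 (mod 16), t ≡ 9. Hence x ≡ 1 + 7·9 = 64 (mod 112).
From x ≡ 64 (mod 112) write x = 64 + 112t. Substituting into x ≡ 1 (mod 23) gives 112t ≡ 6 (mod 23), and since 20⁻¹ ≡ 15 (mod 23), t ≡ 21. Hence x ≡ 64 + 112·21 = 2416 (mod 2576).
From x ≡ 2416 (mod 2576) write x = 2416 + 2576t. Substituting into x ≡ 12 (mod 37) gives 2576t ≡ 1 (mod 37), and since 23⁻¹ ≡ 29 (mod 37), t ≡ 29. Hence x ≡ 2416 + 2576·29 = 77120 (mod 95312).

77120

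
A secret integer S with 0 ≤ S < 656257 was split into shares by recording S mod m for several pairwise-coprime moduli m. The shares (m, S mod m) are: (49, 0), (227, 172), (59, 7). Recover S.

From S ≡ 0 (mod 49) write S = 0 + 49t. Substituting into S ≡ 172 (mod 227) gives 49t ≡ 172 (mod 227), and since 49⁻¹ ≡ 139 (mod 227), t ≡ 73. Hence S ≡ 0 + 49·73 = 3577 (mod 11123).
From S ≡ 3577 (mod 11123) write S = 3577 + 11123t. Substituting into S ≡ 7 (mod 59) gives 11123t ≡ 29 (mod 59), and since 31⁻¹ ≡ 40 (mod 59), t ≡ 39. Hence S ≡ 3577 + 11123·39 = 437374 (mod 656257).

437374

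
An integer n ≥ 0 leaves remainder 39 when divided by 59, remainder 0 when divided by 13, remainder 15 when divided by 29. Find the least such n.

Combine the congruences pairwise.
From n ≡ 39 (mod 59) write n = 39 + 59t. Substituting into n ≡ 0 (mod 13) gives 59t ≡ 0 (mod 13), and since 7⁻¹ ≡ 2 (mod 13), t ≡ 0. Hence n ≡ 39 + 59·0 = 39 (mod 767).
From n ≡ 39 (mod 767) write n = 39 + 767t. Substituting into n ≡ 15 (mod 29) gives 767t ≡ 5 (mod 29), and since 13⁻¹ ≡ 9 (mod 29), t ≡ 16. Hence n ≡ 39 + 767·16 = 12311 (mod 22243).

12311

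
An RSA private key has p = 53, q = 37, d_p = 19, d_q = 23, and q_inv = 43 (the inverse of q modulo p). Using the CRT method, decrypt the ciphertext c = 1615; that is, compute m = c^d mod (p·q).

m₁ = c^(d_p) mod p: c ≡ 25 (mod 53), and 25^19 mod 53 = 6.
m₂ = c^(d_q) mod q: c ≡ 24 (mod 37), and 24^23 mod 37 = 35.
h = q_inv·(m₁ − m₂) mod p = 43·(6 − 35) mod 53 = 25.
m = m₂ + h·q = 35 + 25·37 = 960.

960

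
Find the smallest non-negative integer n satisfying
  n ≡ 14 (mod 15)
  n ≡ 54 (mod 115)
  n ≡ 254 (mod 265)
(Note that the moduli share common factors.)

16154

Combine the congruences pairwise.
gcd(15, 115) = 5 and 5 | (54 − 14), so the pair is consistent; merging gives n ≡ 284 (mod 345), where 345 = lcm(15, 115).
gcd(345, 265) = 5 and 5 | (254 − 284), so the pair is consistent; merging gives n ≡ 16154 (mod 18285), where 18285 = lcm(345, 265).
The solution is unique modulo lcm(15, 115, 265) = 18285.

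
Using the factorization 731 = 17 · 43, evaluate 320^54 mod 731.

Mod 17: 320 ≡ 14; by Fermat, exponent reduces to 54 mod 16 = 6; 14^6 ≡ 15 (mod 17).
Mod 43: 320 ≡ 19; by Fermat, exponent reduces to 54 mod 42 = 12; 19^12 ≡ 35 (mod 43).
Combine by CRT: x ≡ 15 (mod 17), x ≡ 35 (mod 43) ⇒ x ≡ 508 (mod 731).

508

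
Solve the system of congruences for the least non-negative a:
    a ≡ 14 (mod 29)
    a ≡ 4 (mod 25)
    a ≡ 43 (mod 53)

The moduli are pairwise coprime; N = 29·25·53 = 38425.
N/29 = 1325; 1325 ≡ 20 (mod 29); 20·16 ≡ 1, so inverse 16.
N/25 = 1537; 1537 ≡ 12 (mod 25); 12·23 ≡ 1, so inverse 23.
N/53 = 725; 725 ≡ 36 (mod 53); 36·28 ≡ 1, so inverse 28.
a ≡ 14·1325·16 + 4·1537·23 + 43·725·28 = 1311104.
1311104 mod 38425 = 4654.

4654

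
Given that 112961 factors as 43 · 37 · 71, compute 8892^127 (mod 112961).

101170

Mod 43: 8892 ≡ 34; by Fermat, exponent reduces to 127 mod 42 = 1; 34^1 ≡ 34 (mod 43).
Mod 37: 8892 ≡ 12; by Fermat, exponent reduces to 127 mod 36 = 19; 12^19 ≡ 12 (mod 37).
Mod 71: 8892 ≡ 17; by Fermat, exponent reduces to 127 mod 70 = 57; 17^57 ≡ 66 (mod 71).
Combine by CRT: x ≡ 34 (mod 43), x ≡ 12 (mod 37), x ≡ 66 (mod 71) ⇒ x ≡ 101170 (mod 112961).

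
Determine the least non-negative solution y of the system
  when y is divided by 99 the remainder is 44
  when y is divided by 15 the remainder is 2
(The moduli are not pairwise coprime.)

gcd(99, 15) = 3 and 3 | (2 − 44), so the pair is consistent; merging gives y ≡ 242 (mod 495), where 495 = lcm(99, 15).
The solution is unique modulo lcm(99, 15) = 495.

242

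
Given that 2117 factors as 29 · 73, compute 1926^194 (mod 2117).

Mod 29: 1926 ≡ 12; by Fermat, exponent reduces to 194 mod 28 = 26; 12^26 ≡ 28 (mod 29).
Mod 73: 1926 ≡ 28; by Fermat, exponent reduces to 194 mod 72 = 50; 28^50 ≡ 25 (mod 73).
Combine by CRT: x ≡ 28 (mod 29), x ≡ 25 (mod 73) ⇒ x ≡ 463 (mod 2117).

463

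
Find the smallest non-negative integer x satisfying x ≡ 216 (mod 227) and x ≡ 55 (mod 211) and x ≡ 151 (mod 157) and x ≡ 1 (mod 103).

The moduli are pairwise coprime; N = 227·211·157·103 = 774542387.
N/227 = 3412081; 3412081 ≡ 44 (mod 227); 44·129 ≡ 1, so inverse 129.
N/211 = 3670817; 3670817 ≡ 50 (mod 211); 50·38 ≡ 1, so inverse 38.
N/157 = 4933391; 4933391 ≡ 137 (mod 157); 137·102 ≡ 1, so inverse 102.
N/103 = 7519829; 7519829 ≡ 5 (mod 103); 5·62 ≡ 1, so inverse 62.
x ≡ 216·3412081·129 + 55·3670817·38 + 151·4933391·102 + 1·7519829·62 = 179196550094.
179196550094 mod 774542387 = 277258697.

277258697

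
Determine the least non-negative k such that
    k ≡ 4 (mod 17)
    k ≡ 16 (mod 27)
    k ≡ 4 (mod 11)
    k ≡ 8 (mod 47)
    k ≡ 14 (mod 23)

The moduli are pairwise coprime; N = 17·27·11·47·23 = 5457969.
N/17 = 321057; 321057 ≡ 12 (mod 17); 12·10 ≡ 1, so inverse 10.
N/27 = 202147; 202147 ≡ 25 (mod 27); 25·13 ≡ 1, so inverse 13.
N/11 = 496179; 496179 ≡ 2 (mod 11); 2·6 ≡ 1, so inverse 6.
N/47 = 116127; 116127 ≡ 37 (mod 47); 37·14 ≡ 1, so inverse 14.
N/23 = 237303; 237303 ≡ 12 (mod 23); 12·2 ≡ 1, so inverse 2.
k ≡ 4·321057·10 + 16·202147·13 + 4·496179·6 + 8·116127·14 + 14·237303·2 = 86447860.
86447860 mod 5457969 = 4578325.

4578325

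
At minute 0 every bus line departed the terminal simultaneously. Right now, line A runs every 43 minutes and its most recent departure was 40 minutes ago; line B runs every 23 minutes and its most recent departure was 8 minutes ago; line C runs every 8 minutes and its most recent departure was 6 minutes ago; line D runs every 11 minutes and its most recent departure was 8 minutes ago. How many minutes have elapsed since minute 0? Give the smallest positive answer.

The moduli are pairwise coprime; N = 43·23·8·11 = 87032.
N/43 = 2024; 2024 ≡ 3 (mod 43); 3·29 ≡ 1, so inverse 29.
N/23 = 3784; 3784 ≡ 12 (mod 23); 12·2 ≡ 1, so inverse 2.
N/8 = 10879; 10879 ≡ 7 (mod 8); 7·7 ≡ 1, so inverse 7.
N/11 = 7912; 7912 ≡ 3 (mod 11); 3·4 ≡ 1, so inverse 4.
t ≡ 40·2024·29 + 8·3784·2 + 6·10879·7 + 8·7912·4 = 3118486.
3118486 mod 87032 = 72366.

72366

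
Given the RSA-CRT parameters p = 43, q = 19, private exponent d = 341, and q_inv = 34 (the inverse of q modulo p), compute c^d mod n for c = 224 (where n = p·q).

d_p = d mod (p−1) = 341 mod 42 = 5; d_q = d mod (q−1) = 17.
m₁ = c^(d_p) mod p: c ≡ 9 (mod 43), and 9^5 mod 43 = 10.
m₂ = c^(d_q) mod q: c ≡ 15 (mod 19), and 15^17 mod 19 = 14.
h = q_inv·(m₁ − m₂) mod p = 34·(10 − 14) mod 43 = 36.
m = m₂ + h·q = 14 + 36·19 = 698.

698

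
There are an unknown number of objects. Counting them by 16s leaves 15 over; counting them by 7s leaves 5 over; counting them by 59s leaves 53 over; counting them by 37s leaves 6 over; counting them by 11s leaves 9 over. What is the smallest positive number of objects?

588047

The moduli are pairwise coprime; M = 16·7·59·37·11 = 2689456.
M/16 = 168091; 168091 ≡ 11 (mod 16); 11·3 ≡ 1, so inverse 3.
M/7 = 384208; 384208 ≡ 6 (mod 7); 6·6 ≡ 1, so inverse 6.
M/59 = 45584; 45584 ≡ 36 (mod 59); 36·41 ≡ 1, so inverse 41.
M/37 = 72688; 72688 ≡ 20 (mod 37); 20·13 ≡ 1, so inverse 13.
M/11 = 244496; 244496 ≡ 10 (mod 11); 10·10 ≡ 1, so inverse 10.
N ≡ 15·168091·3 + 5·384208·6 + 53·45584·41 + 6·72688·13 + 9·244496·10 = 145818671.
145818671 mod 2689456 = 588047.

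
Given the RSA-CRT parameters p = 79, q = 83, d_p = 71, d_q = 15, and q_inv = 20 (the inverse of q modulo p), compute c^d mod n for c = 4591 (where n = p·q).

6207

m₁ = c^(d_p) mod p: c ≡ 9 (mod 79), and 9^71 mod 79 = 45.
m₂ = c^(d_q) mod q: c ≡ 26 (mod 83), and 26^15 mod 83 = 65.
h = q_inv·(m₁ − m₂) mod p = 20·(45 − 65) mod 79 = 74.
m = m₂ + h·q = 65 + 74·83 = 6207.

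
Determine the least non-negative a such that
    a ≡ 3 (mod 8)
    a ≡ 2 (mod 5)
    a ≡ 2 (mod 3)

107

From a ≡ 3 (mod 8) write a = 3 + 8t. Substituting into a ≡ 2 (mod 5) gives 8t ≡ 4 (mod 5), and since 3⁻¹ ≡ 2 (mod 5), t ≡ 3. Hence a ≡ 3 + 8·3 = 27 (mod 40).
From a ≡ 27 (mod 40) write a = 27 + 40t. Substituting into a ≡ 2 (mod 3) gives 40t ≡ 2 (mod 3), and since 1⁻¹ ≡ 1 (mod 3), t ≡ 2. Hence a ≡ 27 + 40·2 = 107 (mod 120).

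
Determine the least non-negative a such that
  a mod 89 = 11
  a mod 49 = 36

1702

From a ≡ 11 (mod 89) write a = 11 + 89t. Substituting into a ≡ 36 (mod 49) gives 89t ≡ 25 (mod 49), and since 40⁻¹ ≡ 38 (mod 49), t ≡ 19. Hence a ≡ 11 + 89·19 = 1702 (mod 4361).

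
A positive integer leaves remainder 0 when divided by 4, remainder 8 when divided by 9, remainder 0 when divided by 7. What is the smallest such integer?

From x ≡ 0 (mod 4) write x = 0 + 4t. Substituting into x ≡ 8 (mod 9) gives 4t ≡ 8 (mod 9), and since 4⁻¹ ≡ 7 (mod 9), t ≡ 2. Hence x ≡ 0 + 4·2 = 8 (mod 36).
From x ≡ 8 (mod 36) write x = 8 + 36t. Substituting into x ≡ 0 (mod 7) gives 36t ≡ 6 (mod 7), and since 1⁻¹ ≡ 1 (mod 7), t ≡ 6. Hence x ≡ 8 + 36·6 = 224 (mod 252).

224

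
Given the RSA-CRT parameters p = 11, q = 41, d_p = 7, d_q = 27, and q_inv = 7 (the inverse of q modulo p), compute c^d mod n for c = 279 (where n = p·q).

203

m₁ = c^(d_p) mod p: c ≡ 4 (mod 11), and 4^7 mod 11 = 5.
m₂ = c^(d_q) mod q: c ≡ 33 (mod 41), and 33^27 mod 41 = 39.
h = q_inv·(m₁ − m₂) mod p = 7·(5 − 39) mod 11 = 4.
m = m₂ + h·q = 39 + 4·41 = 203.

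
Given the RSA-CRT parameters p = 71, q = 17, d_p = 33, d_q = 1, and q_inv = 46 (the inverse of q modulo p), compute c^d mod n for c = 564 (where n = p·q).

m₁ = c^(d_p) mod p: c ≡ 67 (mod 71), and 67^33 mod 71 = 31.
m₂ = c^(d_q) mod q: c ≡ 3 (mod 17), and 3^1 mod 17 = 3.
h = q_inv·(m₁ − m₂) mod p = 46·(31 − 3) mod 71 = 10.
m = m₂ + h·q = 3 + 10·17 = 173.

173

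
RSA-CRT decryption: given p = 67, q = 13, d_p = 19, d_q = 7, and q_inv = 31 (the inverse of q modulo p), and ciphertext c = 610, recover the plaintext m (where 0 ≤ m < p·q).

12

m₁ = c^(d_p) mod p: c ≡ 7 (mod 67), and 7^19 mod 67 = 12.
m₂ = c^(d_q) mod q: c ≡ 12 (mod 13), and 12^7 mod 13 = 12.
h = q_inv·(m₁ − m₂) mod p = 31·(12 − 12) mod 67 = 0.
m = m₂ + h·q = 12 + 0·13 = 12.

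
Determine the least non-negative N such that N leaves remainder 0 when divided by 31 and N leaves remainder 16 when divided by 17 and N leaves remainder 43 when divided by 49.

The moduli are pairwise coprime; M = 31·17·49 = 25823.
M/31 = 833; 833 ≡ 27 (mod 31); 27·23 ≡ 1, so inverse 23.
M/17 = 1519; 1519 ≡ 6 (mod 17); 6·3 ≡ 1, so inverse 3.
M/49 = 527; 527 ≡ 37 (mod 49); 37·4 ≡ 1, so inverse 4.
N ≡ 0·833·23 + 16·1519·3 + 43·527·4 = 163556.
163556 mod 25823 = 8618.

8618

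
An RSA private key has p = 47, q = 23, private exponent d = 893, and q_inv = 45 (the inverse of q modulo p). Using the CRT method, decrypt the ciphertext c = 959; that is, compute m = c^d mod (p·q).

d_p = d mod (p−1) = 893 mod 46 = 19; d_q = d mod (q−1) = 13.
m₁ = c^(d_p) mod p: c ≡ 19 (mod 47), and 19^19 mod 47 = 33.
m₂ = c^(d_q) mod q: c ≡ 16 (mod 23), and 16^13 mod 23 = 3.
h = q_inv·(m₁ − m₂) mod p = 45·(33 − 3) mod 47 = 34.
m = m₂ + h·q = 3 + 34·23 = 785.

785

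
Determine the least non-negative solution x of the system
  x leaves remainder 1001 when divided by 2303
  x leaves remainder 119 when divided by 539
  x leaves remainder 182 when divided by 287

392511

gcd(2303, 539) = 49 and 49 | (119 − 1001), so the pair is consistent; merging gives x ≡ 12516 (mod 25333), where 25333 = lcm(2303, 539).
gcd(25333, 287) = 7 and 7 | (182 − 12516), so the pair is consistent; merging gives x ≡ 392511 (mod 1038653), where 1038653 = lcm(25333, 287).
The solution is unique modulo lcm(2303, 539, 287) = 1038653.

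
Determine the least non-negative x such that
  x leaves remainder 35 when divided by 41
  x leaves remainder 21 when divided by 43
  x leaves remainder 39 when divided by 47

From x ≡ 35 (mod 41) write x = 35 + 41t. Substituting into x ≡ 21 (mod 43) gives 41t ≡ 29 (mod 43), and since 41⁻¹ ≡ 21 (mod 43), t ≡ 7. Hence x ≡ 35 + 41·7 = 322 (mod 1763).
From x ≡ 322 (mod 1763) write x = 322 + 1763t. Substituting into x ≡ 39 (mod 47) gives 1763t ≡ 46 (mod 47), and since 24⁻¹ ≡ 2 (mod 47), t ≡ 45. Hence x ≡ 322 + 1763·45 = 79657 (mod 82861).

79657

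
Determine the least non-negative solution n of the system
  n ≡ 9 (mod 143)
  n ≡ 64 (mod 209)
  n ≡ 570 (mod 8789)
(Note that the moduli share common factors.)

97249

gcd(143, 209) = 11 and 11 | (64 − 9), so the pair is consistent; merging gives n ≡ 2154 (mod 2717), where 2717 = lcm(143, 209).
gcd(2717, 8789) = 11 and 11 | (570 − 2154), so the pair is consistent; merging gives n ≡ 97249 (mod 2170883), where 2170883 = lcm(2717, 8789).
The solution is unique modulo lcm(143, 209, 8789) = 2170883.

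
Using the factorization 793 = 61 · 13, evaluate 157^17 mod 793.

677

Mod 61: 157 ≡ 35; 35^17 ≡ 6 (mod 61).
Mod 13: 157 ≡ 1; by Fermat, exponent reduces to 17 mod 12 = 5; 1^5 ≡ 1 (mod 13).
Combine by CRT: x ≡ 6 (mod 61), x ≡ 1 (mod 13) ⇒ x ≡ 677 (mod 793).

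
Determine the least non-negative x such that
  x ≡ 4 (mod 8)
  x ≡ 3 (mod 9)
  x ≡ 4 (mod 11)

The moduli are pairwise coprime; N = 8·9·11 = 792.
N/8 = 99; 99 ≡ 3 (mod 8); 3·3 ≡ 1, so inverse 3.
N/9 = 88; 88 ≡ 7 (mod 9); 7·4 ≡ 1, so inverse 4.
N/11 = 72; 72 ≡ 6 (mod 11); 6·2 ≡ 1, so inverse 2.
x ≡ 4·99·3 + 3·88·4 + 4·72·2 = 2820.
2820 mod 792 = 444.

444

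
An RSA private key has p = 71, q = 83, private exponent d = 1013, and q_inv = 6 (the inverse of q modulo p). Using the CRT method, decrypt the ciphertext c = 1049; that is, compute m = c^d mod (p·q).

956

d_p = d mod (p−1) = 1013 mod 70 = 33; d_q = d mod (q−1) = 29.
m₁ = c^(d_p) mod p: c ≡ 55 (mod 71), and 55^33 mod 71 = 33.
m₂ = c^(d_q) mod q: c ≡ 53 (mod 83), and 53^29 mod 83 = 43.
h = q_inv·(m₁ − m₂) mod p = 6·(33 − 43) mod 71 = 11.
m = m₂ + h·q = 43 + 11·83 = 956.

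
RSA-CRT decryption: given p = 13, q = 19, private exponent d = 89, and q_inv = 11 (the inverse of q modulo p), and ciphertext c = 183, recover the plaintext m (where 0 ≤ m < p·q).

d_p = d mod (p−1) = 89 mod 12 = 5; d_q = d mod (q−1) = 17.
m₁ = c^(d_p) mod p: c ≡ 1 (mod 13), and 1^5 mod 13 = 1.
m₂ = c^(d_q) mod q: c ≡ 12 (mod 19), and 12^17 mod 19 = 8.
h = q_inv·(m₁ − m₂) mod p = 11·(1 − 8) mod 13 = 1.
m = m₂ + h·q = 8 + 1·19 = 27.

27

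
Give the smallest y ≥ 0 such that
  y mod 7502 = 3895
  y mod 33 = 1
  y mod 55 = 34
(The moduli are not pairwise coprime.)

gcd(7502, 33) = 11 and 11 | (1 − 3895), so the pair is consistent; merging gives y ≡ 3895 (mod 22506), where 22506 = lcm(7502, 33).
gcd(22506, 55) = 11 and 11 | (34 − 3895), so the pair is consistent; merging gives y ≡ 93919 (mod 112530), where 112530 = lcm(22506, 55).
The solution is unique modulo lcm(7502, 33, 55) = 112530.

93919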